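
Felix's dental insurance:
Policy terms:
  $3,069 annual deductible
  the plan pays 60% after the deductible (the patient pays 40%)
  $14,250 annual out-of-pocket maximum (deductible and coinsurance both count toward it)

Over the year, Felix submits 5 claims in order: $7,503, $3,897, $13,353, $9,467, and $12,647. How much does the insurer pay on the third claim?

$8,011.80

Claim 1 — $7,503: $3,069 to deductible, leaving $4,434; 40% of $4,434 = $1,773.60. Patient owes $4,842.60 (running OOP $4,842.60). Plan pays $7,503 − $4,842.60 = $2,660.40.
Claim 2 — $3,897: deductible already satisfied, so patient's share is 40% × $3,897 = $1,558.80. Patient owes $1,558.80 (running OOP $6,401.40). Plan pays $3,897 − $1,558.80 = $2,338.20.
Claim 3 — $13,353: deductible already satisfied, so patient's share is 40% × $13,353 = $5,341.20. Patient pays $5,341.20; OOP now $11,742.60. Insurer: $13,353 − $5,341.20 = $8,011.80.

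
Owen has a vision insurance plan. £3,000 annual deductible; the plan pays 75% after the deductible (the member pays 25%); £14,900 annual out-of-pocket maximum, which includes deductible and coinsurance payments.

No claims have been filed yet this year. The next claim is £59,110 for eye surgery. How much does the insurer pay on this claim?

Nothing has been paid toward the £3,000 deductible, so the first £3,000 of this charge is applied there.
That leaves £59,110 − £3,000 = £56,110 for coinsurance.
Member's 25% share of £56,110 is £14,027.50.
Member responsibility before any cap: £3,000 + £14,027.50 = £17,027.50.
Adding £17,027.50 to the £0 already spent would give £17,027.50, which exceeds the £14,900 cap; the member pays just £14,900 − £0 = £14,900.
The insurer covers the remainder: £59,110 − £14,900 = £44,210.

£44,210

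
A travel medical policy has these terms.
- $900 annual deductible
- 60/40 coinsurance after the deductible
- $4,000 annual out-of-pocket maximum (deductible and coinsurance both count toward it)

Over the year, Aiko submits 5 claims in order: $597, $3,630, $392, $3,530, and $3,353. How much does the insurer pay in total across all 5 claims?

#1 ($597): all of it applies to the deductible. Traveler pays $597; OOP now $597. Plan pays $597 − $597 = $0.
#2 ($3,630): $303 finishes the deductible; $3,327 goes to coinsurance; traveler's 40% is $1,330.80. Cost to traveler: $1,633.80. OOP to date $2,230.80. Plan pays $3,630 − $1,633.80 = $1,996.20.
#3 ($392): deductible already satisfied, so traveler's share is 40% × $392 = $156.80. Traveler owes $156.80 (running OOP $2,387.60). Insurer: $392 − $156.80 = $235.20.
#4 ($3,530): 40% coinsurance on $3,530 = $1,412. Traveler owes $1,412 (running OOP $3,799.60). Insurer: $3,530 − $1,412 = $2,118.
#5 ($3,353): 40% coinsurance on $3,353 = $1,341.20. Adding that to $3,799.60 gives $5,140.80, past the $4,000 cap; traveler pays only $4,000 − $3,799.60 = $200.40. Insurer: $3,353 − $200.40 = $3,152.60.
Insurer total: $0 + $1,996.20 + $235.20 + $2,118 + $3,152.60 = $7,502.

$7,502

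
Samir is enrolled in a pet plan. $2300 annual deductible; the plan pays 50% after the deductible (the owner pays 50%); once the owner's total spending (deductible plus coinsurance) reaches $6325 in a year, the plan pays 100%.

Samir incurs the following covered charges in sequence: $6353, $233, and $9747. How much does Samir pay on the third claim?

Bill 1, $6353: $2300 to deductible, leaving $4053; owner's 50% is $2026.50. Cost to owner: $4326.50. OOP to date $4326.50.
Bill 2, $233: deductible already satisfied, so owner's share is 50% × $233 = $116.50. Cost to owner: $116.50. OOP to date $4443.
Bill 3, $9747: 50% coinsurance on $9747 = $4873.50. That would push OOP to $9316.50, over the $6325 cap, so owner pays $6325 − $4443 = $1882.

$1882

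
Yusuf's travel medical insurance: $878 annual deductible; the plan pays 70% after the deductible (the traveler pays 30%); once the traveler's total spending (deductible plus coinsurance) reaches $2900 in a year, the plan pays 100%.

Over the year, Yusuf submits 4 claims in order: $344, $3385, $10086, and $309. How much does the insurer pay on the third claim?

$8919.30

Bill 1, $344: entire amount goes to the deductible. Cost to traveler: $344. OOP to date $344. Plan pays $344 − $344 = $0.
Bill 2, $3385: $534 finishes the deductible; $2851 goes to coinsurance; traveler's 30% is $855.30. Traveler owes $1389.30 (running OOP $1733.30). Insurer: $3385 − $1389.30 = $1995.70.
Bill 3, $10086: deductible met; 30% of $10086 = $3025.80. That would push OOP to $4759.10, over the $2900 cap, so traveler pays $2900 − $1733.30 = $1166.70. Plan pays $10086 − $1166.70 = $8919.30.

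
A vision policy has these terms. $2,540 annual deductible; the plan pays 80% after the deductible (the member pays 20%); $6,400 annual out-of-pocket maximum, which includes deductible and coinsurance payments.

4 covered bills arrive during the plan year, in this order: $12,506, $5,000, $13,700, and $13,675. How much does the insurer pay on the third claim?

$12,833.20

#1 ($12,506): $2,540 finishes the deductible; $9,966 goes to coinsurance; 20% of $9,966 = $1,993.20. Member pays $4,533.20; OOP now $4,533.20. Plan pays $12,506 − $4,533.20 = $7,972.80.
#2 ($5,000): deductible already satisfied, so member's share is 20% × $5,000 = $1,000. Member pays $1,000; OOP now $5,533.20. Plan pays $5,000 − $1,000 = $4,000.
#3 ($13,700): deductible already satisfied, so member's share is 20% × $13,700 = $2,740. OOP would hit $8,273.20 > $6,400, so the cap limits the member to $6,400 − $5,533.20 = $866.80. Plan pays $13,700 − $866.80 = $12,833.20.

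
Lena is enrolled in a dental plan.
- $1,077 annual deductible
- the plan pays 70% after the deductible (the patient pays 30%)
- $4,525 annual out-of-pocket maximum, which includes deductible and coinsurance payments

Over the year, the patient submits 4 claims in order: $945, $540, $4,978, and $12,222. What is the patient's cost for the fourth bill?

$1,832.20

Claim 1 ($945): all of it applies to the deductible. Patient owes $945 (running OOP $945).
Claim 2 ($540): deductible takes $132, $408 remains; 30% of $408 = $122.40. Patient pays $254.40; OOP now $1,199.40.
Claim 3 ($4,978): deductible already satisfied, so patient's share is 30% × $4,978 = $1,493.40. Cost to patient: $1,493.40. OOP to date $2,692.80.
Claim 4 ($12,222): deductible already satisfied, so patient's share is 30% × $12,222 = $3,666.60. OOP would hit $6,359.40 > $4,525, so the cap limits the patient to $4,525 − $2,692.80 = $1,832.20.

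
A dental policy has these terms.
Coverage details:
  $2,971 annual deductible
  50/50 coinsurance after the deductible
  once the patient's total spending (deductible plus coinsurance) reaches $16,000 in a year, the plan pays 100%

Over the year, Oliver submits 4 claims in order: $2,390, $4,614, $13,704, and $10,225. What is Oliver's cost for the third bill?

$6,852

Claim 1 ($2,390): all of it applies to the deductible. Cost to patient: $2,390. OOP to date $2,390.
Claim 2 ($4,614): deductible takes $581, $4,033 remains; patient's 50% is $2,016.50. Patient pays $2,597.50; OOP now $4,987.50.
Claim 3 ($13,704): deductible already satisfied, so patient's share is 50% × $13,704 = $6,852. Patient owes $6,852 (running OOP $11,839.50).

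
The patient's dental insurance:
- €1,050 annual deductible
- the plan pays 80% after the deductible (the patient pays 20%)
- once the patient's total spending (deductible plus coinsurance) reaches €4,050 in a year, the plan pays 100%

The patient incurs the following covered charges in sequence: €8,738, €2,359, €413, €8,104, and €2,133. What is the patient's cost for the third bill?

Bill 1, €8,738: €1,050 finishes the deductible; €7,688 goes to coinsurance; patient's 20% is €1,537.60. Cost to patient: €2,587.60. OOP to date €2,587.60.
Bill 2, €2,359: deductible already satisfied, so patient's share is 20% × €2,359 = €471.80. Patient owes €471.80 (running OOP €3,059.40).
Bill 3, €413: deductible met; 20% of €413 = €82.60. Patient owes €82.60 (running OOP €3,142).

€82.60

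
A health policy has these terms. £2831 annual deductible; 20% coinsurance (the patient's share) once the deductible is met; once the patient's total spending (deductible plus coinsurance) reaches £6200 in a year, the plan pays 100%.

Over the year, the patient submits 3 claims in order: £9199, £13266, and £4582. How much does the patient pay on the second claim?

£2095.40

#1 (£9199): £2831 finishes the deductible; £6368 goes to coinsurance; patient's 20% is £1273.60. Patient pays £4104.60; OOP now £4104.60.
#2 (£13266): deductible met; 20% of £13266 = £2653.20. Adding that to £4104.60 gives £6757.80, past the £6200 cap; patient pays only £6200 − £4104.60 = £2095.40.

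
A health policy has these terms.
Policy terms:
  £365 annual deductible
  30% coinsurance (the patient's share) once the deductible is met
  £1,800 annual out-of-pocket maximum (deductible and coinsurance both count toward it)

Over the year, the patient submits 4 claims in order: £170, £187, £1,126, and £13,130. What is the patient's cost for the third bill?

#1 (£170): entire amount goes to the deductible. Patient pays £170; OOP now £170.
#2 (£187): all of it applies to the deductible. Patient pays £187; OOP now £357.
#3 (£1,126): £8 finishes the deductible; £1,118 goes to coinsurance; patient's 30% is £335.40. Patient owes £343.40 (running OOP £700.40).

£343.40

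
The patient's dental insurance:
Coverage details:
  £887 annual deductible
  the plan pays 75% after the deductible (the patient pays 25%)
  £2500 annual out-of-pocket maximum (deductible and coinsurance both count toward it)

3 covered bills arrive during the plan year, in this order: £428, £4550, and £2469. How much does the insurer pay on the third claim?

£1878.75

Claim 1 (£428): fully absorbed by the deductible. Patient pays £428; OOP now £428. Insurer: £428 − £428 = £0.
Claim 2 (£4550): £459 to deductible, leaving £4091; 25% of £4091 = £1022.75. Patient pays £1481.75; OOP now £1909.75. Insurer: £4550 − £1481.75 = £3068.25.
Claim 3 (£2469): 25% coinsurance on £2469 = £617.25. OOP would hit £2527 > £2500, so the cap limits the patient to £2500 − £1909.75 = £590.25. Plan pays £2469 − £590.25 = £1878.75.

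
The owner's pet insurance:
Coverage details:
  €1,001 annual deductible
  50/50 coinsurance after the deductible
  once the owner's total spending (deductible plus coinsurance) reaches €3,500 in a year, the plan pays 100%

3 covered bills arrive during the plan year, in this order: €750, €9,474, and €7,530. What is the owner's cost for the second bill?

Claim 1 (€750): all of it applies to the deductible. Owner pays €750; OOP now €750.
Claim 2 (€9,474): deductible takes €251, €9,223 remains; owner's 50% is €4,611.50. Claim cost before the cap: €251 + €4,611.50 = €4,862.50. Adding that to €750 gives €5,612.50, past the €3,500 cap; owner pays only €3,500 − €750 = €2,750.

€2,750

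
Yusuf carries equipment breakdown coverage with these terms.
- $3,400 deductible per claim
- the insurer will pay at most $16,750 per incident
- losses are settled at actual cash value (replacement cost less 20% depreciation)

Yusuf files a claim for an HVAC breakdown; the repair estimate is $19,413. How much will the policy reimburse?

At 20% depreciation, ACV = $19,413 − $3,882.60 = $15,530.40.
Less the $3,400 deductible: $15,530.40 − $3,400 = $12,130.40.
That's under the $16,750 cap, so the insurer reimburses the full $12,130.40.

$12,130.40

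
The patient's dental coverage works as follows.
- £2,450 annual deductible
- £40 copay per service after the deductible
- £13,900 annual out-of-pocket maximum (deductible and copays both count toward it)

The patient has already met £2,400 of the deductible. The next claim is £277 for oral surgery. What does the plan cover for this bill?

£187

£2,400 of the £2,450 deductible is already met, leaving £50.
That leaves £277 − £50 = £227 for the copay.
Copay on this service: £40.
That puts the patient's cost at £50 + £40 = £90 before any cap.
Year-to-date out-of-pocket becomes £2,400 + £90 = £2,490, still under the £13,900 maximum, so no cap applies.
Insurer pays the balance: £277 − £90 = £187.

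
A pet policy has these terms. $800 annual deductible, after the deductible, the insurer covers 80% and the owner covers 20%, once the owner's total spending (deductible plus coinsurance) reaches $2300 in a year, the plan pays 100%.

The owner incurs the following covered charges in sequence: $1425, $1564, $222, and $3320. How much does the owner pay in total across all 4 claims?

Bill 1, $1425: $800 finishes the deductible; $625 goes to coinsurance; 20% of $625 = $125. Owner owes $925 (running OOP $925).
Bill 2, $1564: 20% coinsurance on $1564 = $312.80. Owner owes $312.80 (running OOP $1237.80).
Bill 3, $222: 20% coinsurance on $222 = $44.40. Owner pays $44.40; OOP now $1282.20.
Bill 4, $3320: 20% coinsurance on $3320 = $664. Owner pays $664; OOP now $1946.20.
Total paid by the owner: $925 + $312.80 + $44.40 + $664 = $1946.20.

$1946.20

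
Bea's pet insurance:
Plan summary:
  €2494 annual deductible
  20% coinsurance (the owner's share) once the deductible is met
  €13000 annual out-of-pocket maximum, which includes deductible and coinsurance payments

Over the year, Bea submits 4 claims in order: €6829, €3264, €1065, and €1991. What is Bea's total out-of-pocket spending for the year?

€4625

Claim 1 — €6829: €2494 to deductible, leaving €4335; owner's 20% is €867. Owner pays €3361; OOP now €3361.
Claim 2 — €3264: 20% coinsurance on €3264 = €652.80. Cost to owner: €652.80. OOP to date €4013.80.
Claim 3 — €1065: deductible already satisfied, so owner's share is 20% × €1065 = €213. Owner owes €213 (running OOP €4226.80).
Claim 4 — €1991: deductible met; 20% of €1991 = €398.20. Cost to owner: €398.20. OOP to date €4625.
Total paid by the owner: €3361 + €652.80 + €213 + €398.20 = €4625.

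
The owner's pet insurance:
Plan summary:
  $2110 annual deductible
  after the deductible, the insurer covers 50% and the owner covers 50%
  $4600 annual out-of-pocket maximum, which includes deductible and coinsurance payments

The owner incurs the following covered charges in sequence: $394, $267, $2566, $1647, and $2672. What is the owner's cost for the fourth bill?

$823.50

Claim 1 — $394: entire amount goes to the deductible. Owner pays $394; OOP now $394.
Claim 2 — $267: all of it applies to the deductible. Cost to owner: $267. OOP to date $661.
Claim 3 — $2566: $1449 to deductible, leaving $1117; 50% of $1117 = $558.50. Cost to owner: $2007.50. OOP to date $2668.50.
Claim 4 — $1647: 50% coinsurance on $1647 = $823.50. Cost to owner: $823.50. OOP to date $3492.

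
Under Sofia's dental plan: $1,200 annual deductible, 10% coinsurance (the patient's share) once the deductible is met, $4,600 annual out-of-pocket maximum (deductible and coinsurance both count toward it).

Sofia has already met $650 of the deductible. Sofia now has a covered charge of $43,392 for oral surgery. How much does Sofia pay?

Deductible still to meet: $1,200 − $650 = $550.
That leaves $43,392 − $550 = $42,842 for coinsurance.
Coinsurance: $42,842 × 10% = $4,284.20.
So the patient owes $550 + $4,284.20 = $4,834.20 before any cap.
Year-to-date out-of-pocket would reach $650 + $4,834.20 = $5,484.20, above the $4,600 maximum, so the patient pays only $4,600 − $650 = $3,950.

$3,950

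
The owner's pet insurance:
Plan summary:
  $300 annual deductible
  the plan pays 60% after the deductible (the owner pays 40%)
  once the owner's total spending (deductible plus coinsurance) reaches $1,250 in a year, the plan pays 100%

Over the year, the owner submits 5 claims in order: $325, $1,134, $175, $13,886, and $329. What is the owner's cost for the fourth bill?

$416.40

Claim 1 — $325: $300 finishes the deductible; $25 goes to coinsurance; 40% of $25 = $10. Owner pays $310; OOP now $310.
Claim 2 — $1,134: 40% coinsurance on $1,134 = $453.60. Cost to owner: $453.60. OOP to date $763.60.
Claim 3 — $175: deductible already satisfied, so owner's share is 40% × $175 = $70. Cost to owner: $70. OOP to date $833.60.
Claim 4 — $13,886: deductible met; 40% of $13,886 = $5,554.40. Adding that to $833.60 gives $6,388, past the $1,250 cap; owner pays only $1,250 − $833.60 = $416.40.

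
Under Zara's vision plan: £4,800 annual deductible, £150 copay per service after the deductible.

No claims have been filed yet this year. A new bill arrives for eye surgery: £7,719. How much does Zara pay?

£4,950

Nothing has been paid toward the £4,800 deductible, so the first £4,800 of this charge is applied there.
That leaves £7,719 − £4,800 = £2,919 for the copay.
Copay on this service: £150.
So the member owes £4,800 + £150 = £4,950.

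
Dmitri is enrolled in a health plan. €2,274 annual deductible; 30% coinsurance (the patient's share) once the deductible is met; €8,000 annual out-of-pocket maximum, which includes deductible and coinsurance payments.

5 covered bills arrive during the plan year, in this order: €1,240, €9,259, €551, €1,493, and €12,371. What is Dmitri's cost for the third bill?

€165.30

Bill 1, €1,240: fully absorbed by the deductible. Patient owes €1,240 (running OOP €1,240).
Bill 2, €9,259: €1,034 finishes the deductible; €8,225 goes to coinsurance; 30% of €8,225 = €2,467.50. Cost to patient: €3,501.50. OOP to date €4,741.50.
Bill 3, €551: deductible already satisfied, so patient's share is 30% × €551 = €165.30. Cost to patient: €165.30. OOP to date €4,906.80.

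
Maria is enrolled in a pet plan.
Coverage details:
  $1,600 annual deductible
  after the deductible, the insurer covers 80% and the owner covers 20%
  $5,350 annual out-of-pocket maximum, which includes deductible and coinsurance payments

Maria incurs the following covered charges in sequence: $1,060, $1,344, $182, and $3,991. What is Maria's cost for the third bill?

$36.40

Claim 1 — $1,060: entire amount goes to the deductible. Owner pays $1,060; OOP now $1,060.
Claim 2 — $1,344: $540 finishes the deductible; $804 goes to coinsurance; coinsurance $804 × 20% = $160.80. Owner pays $700.80; OOP now $1,760.80.
Claim 3 — $182: deductible met; 20% of $182 = $36.40. Owner pays $36.40; OOP now $1,797.20.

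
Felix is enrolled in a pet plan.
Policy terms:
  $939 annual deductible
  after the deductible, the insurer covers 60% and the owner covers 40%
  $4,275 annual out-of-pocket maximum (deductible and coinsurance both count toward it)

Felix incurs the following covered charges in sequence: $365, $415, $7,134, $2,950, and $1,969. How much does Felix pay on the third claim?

$2,949

Claim 1 — $365: entire amount goes to the deductible. Owner owes $365 (running OOP $365).
Claim 2 — $415: fully absorbed by the deductible. Owner owes $415 (running OOP $780).
Claim 3 — $7,134: $159 to deductible, leaving $6,975; owner's 40% is $2,790. Owner pays $2,949; OOP now $3,729.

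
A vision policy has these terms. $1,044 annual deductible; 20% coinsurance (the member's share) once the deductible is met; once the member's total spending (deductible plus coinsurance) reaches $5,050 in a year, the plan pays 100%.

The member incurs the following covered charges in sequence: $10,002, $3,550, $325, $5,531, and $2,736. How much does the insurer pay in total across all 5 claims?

Claim 1 ($10,002): deductible takes $1,044, $8,958 remains; 20% of $8,958 = $1,791.60. Member pays $2,835.60; OOP now $2,835.60. Plan pays $10,002 − $2,835.60 = $7,166.40.
Claim 2 ($3,550): deductible met; 20% of $3,550 = $710. Member pays $710; OOP now $3,545.60. Plan pays $3,550 − $710 = $2,840.
Claim 3 ($325): deductible already satisfied, so member's share is 20% × $325 = $65. Member owes $65 (running OOP $3,610.60). Plan pays $325 − $65 = $260.
Claim 4 ($5,531): deductible met; 20% of $5,531 = $1,106.20. Member pays $1,106.20; OOP now $4,716.80. Insurer: $5,531 − $1,106.20 = $4,424.80.
Claim 5 ($2,736): deductible already satisfied, so member's share is 20% × $2,736 = $547.20. OOP would hit $5,264 > $5,050, so the cap limits the member to $5,050 − $4,716.80 = $333.20. Plan pays $2,736 − $333.20 = $2,402.80.
Insurer total = bills − member's total = $22,144 − $5,050 = $17,094.

$17,094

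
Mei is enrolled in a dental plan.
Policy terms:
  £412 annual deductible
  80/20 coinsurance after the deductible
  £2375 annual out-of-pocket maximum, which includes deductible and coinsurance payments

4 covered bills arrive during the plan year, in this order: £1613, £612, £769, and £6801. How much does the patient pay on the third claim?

Bill 1, £1613: £412 finishes the deductible; £1201 goes to coinsurance; 20% of £1201 = £240.20. Cost to patient: £652.20. OOP to date £652.20.
Bill 2, £612: 20% coinsurance on £612 = £122.40. Patient pays £122.40; OOP now £774.60.
Bill 3, £769: 20% coinsurance on £769 = £153.80. Patient owes £153.80 (running OOP £928.40).

£153.80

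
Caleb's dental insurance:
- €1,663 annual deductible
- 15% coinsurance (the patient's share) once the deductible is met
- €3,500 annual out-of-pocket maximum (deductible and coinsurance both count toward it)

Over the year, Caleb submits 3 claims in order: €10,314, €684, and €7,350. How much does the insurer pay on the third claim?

Claim 1 (€10,314): deductible takes €1,663, €8,651 remains; 15% of €8,651 = €1,297.65. Patient owes €2,960.65 (running OOP €2,960.65). Plan pays €10,314 − €2,960.65 = €7,353.35.
Claim 2 (€684): deductible met; 15% of €684 = €102.60. Patient pays €102.60; OOP now €3,063.25. Plan pays €684 − €102.60 = €581.40.
Claim 3 (€7,350): 15% coinsurance on €7,350 = €1,102.50. That would push OOP to €4,165.75, over the €3,500 cap, so patient pays €3,500 − €3,063.25 = €436.75. Insurer: €7,350 − €436.75 = €6,913.25.

€6,913.25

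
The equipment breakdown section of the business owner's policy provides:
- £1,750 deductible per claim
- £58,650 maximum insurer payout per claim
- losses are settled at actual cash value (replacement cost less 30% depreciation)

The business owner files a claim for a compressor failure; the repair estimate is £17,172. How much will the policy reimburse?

£10,270.40

Depreciate 30%: the covered value is £17,172 × 0.7 = £12,020.40.
Subtract the deductible: £12,020.40 − £1,750 = £10,270.40.
£10,270.40 is within the £58,650 limit, so the insurer pays £10,270.40.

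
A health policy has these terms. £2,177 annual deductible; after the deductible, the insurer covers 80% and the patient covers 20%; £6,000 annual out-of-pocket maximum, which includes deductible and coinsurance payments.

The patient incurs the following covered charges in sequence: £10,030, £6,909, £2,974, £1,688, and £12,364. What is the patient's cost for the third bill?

£594.80

Bill 1, £10,030: deductible takes £2,177, £7,853 remains; 20% of £7,853 = £1,570.60. Patient owes £3,747.60 (running OOP £3,747.60).
Bill 2, £6,909: deductible already satisfied, so patient's share is 20% × £6,909 = £1,381.80. Patient owes £1,381.80 (running OOP £5,129.40).
Bill 3, £2,974: deductible met; 20% of £2,974 = £594.80. Patient pays £594.80; OOP now £5,724.20.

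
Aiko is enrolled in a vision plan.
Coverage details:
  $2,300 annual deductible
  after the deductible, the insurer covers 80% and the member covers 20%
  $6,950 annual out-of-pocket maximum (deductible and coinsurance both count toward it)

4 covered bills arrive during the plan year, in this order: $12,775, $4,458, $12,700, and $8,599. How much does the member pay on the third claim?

Bill 1, $12,775: $2,300 finishes the deductible; $10,475 goes to coinsurance; coinsurance $10,475 × 20% = $2,095. Member pays $4,395; OOP now $4,395.
Bill 2, $4,458: deductible met; 20% of $4,458 = $891.60. Member pays $891.60; OOP now $5,286.60.
Bill 3, $12,700: 20% coinsurance on $12,700 = $2,540. That would push OOP to $7,826.60, over the $6,950 cap, so member pays $6,950 − $5,286.60 = $1,663.40.

$1,663.40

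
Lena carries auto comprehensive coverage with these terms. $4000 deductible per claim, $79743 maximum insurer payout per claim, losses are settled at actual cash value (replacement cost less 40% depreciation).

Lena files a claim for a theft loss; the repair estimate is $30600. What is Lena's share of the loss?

$16240

Depreciate 40%: the covered value is $30600 × 0.6 = $18360.
After the deductible, $18360 − $4000 = $14360 remains.
$14360 ≤ $79743, so the limit doesn't bind; insurer pays $14360.
The policyholder bears the rest of the original loss: $30600 − $14360 = $16240.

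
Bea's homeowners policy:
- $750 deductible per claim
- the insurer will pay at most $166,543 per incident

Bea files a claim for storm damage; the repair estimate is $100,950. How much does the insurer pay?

Less the $750 deductible: $100,950 − $750 = $100,200.
That's under the $166,543 cap, so the insurer reimburses the full $100,200.

$100,200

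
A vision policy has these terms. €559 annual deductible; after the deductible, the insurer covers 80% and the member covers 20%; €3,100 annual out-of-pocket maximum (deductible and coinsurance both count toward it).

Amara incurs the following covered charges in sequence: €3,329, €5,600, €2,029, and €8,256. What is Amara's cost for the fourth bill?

€461.20

Claim 1 (€3,329): €559 finishes the deductible; €2,770 goes to coinsurance; coinsurance €2,770 × 20% = €554. Member owes €1,113 (running OOP €1,113).
Claim 2 (€5,600): deductible already satisfied, so member's share is 20% × €5,600 = €1,120. Member owes €1,120 (running OOP €2,233).
Claim 3 (€2,029): deductible already satisfied, so member's share is 20% × €2,029 = €405.80. Member pays €405.80; OOP now €2,638.80.
Claim 4 (€8,256): 20% coinsurance on €8,256 = €1,651.20. Adding that to €2,638.80 gives €4,290, past the €3,100 cap; member pays only €3,100 − €2,638.80 = €461.20.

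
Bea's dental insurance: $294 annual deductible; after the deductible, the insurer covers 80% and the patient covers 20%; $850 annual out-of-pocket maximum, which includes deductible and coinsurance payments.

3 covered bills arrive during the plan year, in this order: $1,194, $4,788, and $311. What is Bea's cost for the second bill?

Bill 1, $1,194: $294 finishes the deductible; $900 goes to coinsurance; coinsurance $900 × 20% = $180. Patient pays $474; OOP now $474.
Bill 2, $4,788: 20% coinsurance on $4,788 = $957.60. OOP would hit $1,431.60 > $850, so the cap limits the patient to $850 − $474 = $376.

$376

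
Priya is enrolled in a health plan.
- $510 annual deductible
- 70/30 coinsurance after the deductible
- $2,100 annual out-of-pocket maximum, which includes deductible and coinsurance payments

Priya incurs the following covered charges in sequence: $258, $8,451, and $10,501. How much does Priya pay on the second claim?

Bill 1, $258: fully absorbed by the deductible. Patient owes $258 (running OOP $258).
Bill 2, $8,451: $252 to deductible, leaving $8,199; patient's 30% is $2,459.70. Deductible plus coinsurance: $252 + $2,459.70 = $2,711.70. Adding that to $258 gives $2,969.70, past the $2,100 cap; patient pays only $2,100 − $258 = $1,842.

$1,842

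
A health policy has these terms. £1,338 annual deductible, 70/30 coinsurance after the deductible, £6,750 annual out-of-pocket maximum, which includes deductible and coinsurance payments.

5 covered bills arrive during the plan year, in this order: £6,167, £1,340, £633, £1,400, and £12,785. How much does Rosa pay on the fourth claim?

£420

Claim 1 (£6,167): £1,338 finishes the deductible; £4,829 goes to coinsurance; patient's 30% is £1,448.70. Cost to patient: £2,786.70. OOP to date £2,786.70.
Claim 2 (£1,340): deductible already satisfied, so patient's share is 30% × £1,340 = £402. Cost to patient: £402. OOP to date £3,188.70.
Claim 3 (£633): deductible already satisfied, so patient's share is 30% × £633 = £189.90. Cost to patient: £189.90. OOP to date £3,378.60.
Claim 4 (£1,400): 30% coinsurance on £1,400 = £420. Patient pays £420; OOP now £3,798.60.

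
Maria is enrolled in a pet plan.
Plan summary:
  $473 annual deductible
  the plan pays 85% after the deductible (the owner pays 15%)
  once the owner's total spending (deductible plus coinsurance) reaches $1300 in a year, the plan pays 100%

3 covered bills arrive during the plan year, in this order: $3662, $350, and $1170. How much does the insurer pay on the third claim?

$994.50

#1 ($3662): $473 to deductible, leaving $3189; owner's 15% is $478.35. Owner owes $951.35 (running OOP $951.35). Insurer: $3662 − $951.35 = $2710.65.
#2 ($350): 15% coinsurance on $350 = $52.50. Cost to owner: $52.50. OOP to date $1003.85. Insurer: $350 − $52.50 = $297.50.
#3 ($1170): 15% coinsurance on $1170 = $175.50. Owner owes $175.50 (running OOP $1179.35). Plan pays $1170 − $175.50 = $994.50.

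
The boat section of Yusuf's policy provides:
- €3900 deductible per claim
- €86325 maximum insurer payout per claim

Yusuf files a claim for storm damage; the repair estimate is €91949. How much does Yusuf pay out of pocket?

Less the €3900 deductible: €91949 − €3900 = €88049.
€88049 exceeds the €86325 limit, so the insurer pays the limit: €86325.
The owner bears the rest of the original loss: €91949 − €86325 = €5624.

€5624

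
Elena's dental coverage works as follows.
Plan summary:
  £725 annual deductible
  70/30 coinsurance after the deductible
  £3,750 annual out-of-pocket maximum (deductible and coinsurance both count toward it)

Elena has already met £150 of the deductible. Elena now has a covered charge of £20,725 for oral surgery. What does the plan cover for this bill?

£17,125

Deductible still to meet: £725 − £150 = £575.
That leaves £20,725 − £575 = £20,150 for coinsurance.
Coinsurance: £20,150 × 30% = £6,045.
So the patient owes £575 + £6,045 = £6,620 before any cap.
Adding £6,620 to the £150 already spent would give £6,770, which exceeds the £3,750 cap; the patient pays just £3,750 − £150 = £3,600.
The plan picks up £20,725 − £3,600 = £17,125.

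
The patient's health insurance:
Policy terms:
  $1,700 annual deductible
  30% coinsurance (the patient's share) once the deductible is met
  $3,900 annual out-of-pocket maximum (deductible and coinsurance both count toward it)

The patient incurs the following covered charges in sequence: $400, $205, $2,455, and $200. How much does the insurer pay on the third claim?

$952

Claim 1 ($400): entire amount goes to the deductible. Cost to patient: $400. OOP to date $400. Plan pays $400 − $400 = $0.
Claim 2 ($205): fully absorbed by the deductible. Patient pays $205; OOP now $605. Insurer: $205 − $205 = $0.
Claim 3 ($2,455): deductible takes $1,095, $1,360 remains; 30% of $1,360 = $408. Patient pays $1,503; OOP now $2,108. Plan pays $2,455 − $1,503 = $952.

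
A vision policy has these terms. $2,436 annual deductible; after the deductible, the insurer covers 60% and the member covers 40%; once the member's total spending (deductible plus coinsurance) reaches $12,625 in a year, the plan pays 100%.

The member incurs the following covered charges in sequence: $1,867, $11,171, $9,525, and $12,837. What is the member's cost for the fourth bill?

Bill 1, $1,867: all of it applies to the deductible. Cost to member: $1,867. OOP to date $1,867.
Bill 2, $11,171: $569 to deductible, leaving $10,602; coinsurance $10,602 × 40% = $4,240.80. Cost to member: $4,809.80. OOP to date $6,676.80.
Bill 3, $9,525: deductible already satisfied, so member's share is 40% × $9,525 = $3,810. Member owes $3,810 (running OOP $10,486.80).
Bill 4, $12,837: 40% coinsurance on $12,837 = $5,134.80. OOP would hit $15,621.60 > $12,625, so the cap limits the member to $12,625 − $10,486.80 = $2,138.20.

$2,138.20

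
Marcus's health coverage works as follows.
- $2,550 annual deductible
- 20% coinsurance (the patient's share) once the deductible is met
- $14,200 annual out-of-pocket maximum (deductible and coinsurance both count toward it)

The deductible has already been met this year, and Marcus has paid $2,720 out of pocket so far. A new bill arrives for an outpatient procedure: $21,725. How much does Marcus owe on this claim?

The deductible is already satisfied, so the full bill goes to coinsurance.
Coinsurance: $21,725 × 20% = $4,345.
Year-to-date out-of-pocket becomes $2,720 + $4,345 = $7,065, still under the $14,200 maximum, so no cap applies.

$4,345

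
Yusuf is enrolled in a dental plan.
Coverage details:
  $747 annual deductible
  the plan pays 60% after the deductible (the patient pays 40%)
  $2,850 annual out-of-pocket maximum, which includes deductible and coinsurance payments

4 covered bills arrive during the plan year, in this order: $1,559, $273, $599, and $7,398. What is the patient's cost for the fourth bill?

Claim 1 — $1,559: $747 to deductible, leaving $812; 40% of $812 = $324.80. Cost to patient: $1,071.80. OOP to date $1,071.80.
Claim 2 — $273: 40% coinsurance on $273 = $109.20. Cost to patient: $109.20. OOP to date $1,181.
Claim 3 — $599: deductible already satisfied, so patient's share is 40% × $599 = $239.60. Patient pays $239.60; OOP now $1,420.60.
Claim 4 — $7,398: deductible already satisfied, so patient's share is 40% × $7,398 = $2,959.20. OOP would hit $4,379.80 > $2,850, so the cap limits the patient to $2,850 − $1,420.60 = $1,429.40.

$1,429.40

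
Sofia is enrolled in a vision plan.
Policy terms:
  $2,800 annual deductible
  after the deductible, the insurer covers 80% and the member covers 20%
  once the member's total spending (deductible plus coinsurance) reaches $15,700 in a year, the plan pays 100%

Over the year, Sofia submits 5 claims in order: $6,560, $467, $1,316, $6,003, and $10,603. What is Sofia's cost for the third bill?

Claim 1 ($6,560): deductible takes $2,800, $3,760 remains; coinsurance $3,760 × 20% = $752. Member owes $3,552 (running OOP $3,552).
Claim 2 ($467): 20% coinsurance on $467 = $93.40. Cost to member: $93.40. OOP to date $3,645.40.
Claim 3 ($1,316): deductible met; 20% of $1,316 = $263.20. Cost to member: $263.20. OOP to date $3,908.60.

$263.20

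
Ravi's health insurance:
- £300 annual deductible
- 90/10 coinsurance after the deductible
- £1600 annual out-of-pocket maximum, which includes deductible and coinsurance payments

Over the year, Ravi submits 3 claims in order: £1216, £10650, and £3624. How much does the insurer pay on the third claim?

£3480.60

Claim 1 — £1216: £300 to deductible, leaving £916; 10% of £916 = £91.60. Patient pays £391.60; OOP now £391.60. Plan pays £1216 − £391.60 = £824.40.
Claim 2 — £10650: deductible met; 10% of £10650 = £1065. Patient owes £1065 (running OOP £1456.60). Plan pays £10650 − £1065 = £9585.
Claim 3 — £3624: deductible met; 10% of £3624 = £362.40. That would push OOP to £1819, over the £1600 cap, so patient pays £1600 − £1456.60 = £143.40. Insurer: £3624 − £143.40 = £3480.60.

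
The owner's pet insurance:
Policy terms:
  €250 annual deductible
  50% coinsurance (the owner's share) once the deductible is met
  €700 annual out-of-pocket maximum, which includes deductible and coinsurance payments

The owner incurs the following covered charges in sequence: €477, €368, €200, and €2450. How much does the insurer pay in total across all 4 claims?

€2795

Claim 1 — €477: €250 finishes the deductible; €227 goes to coinsurance; coinsurance €227 × 50% = €113.50. Owner pays €363.50; OOP now €363.50. Insurer: €477 − €363.50 = €113.50.
Claim 2 — €368: deductible already satisfied, so owner's share is 50% × €368 = €184. Owner pays €184; OOP now €547.50. Insurer: €368 − €184 = €184.
Claim 3 — €200: deductible already satisfied, so owner's share is 50% × €200 = €100. Owner owes €100 (running OOP €647.50). Plan pays €200 − €100 = €100.
Claim 4 — €2450: deductible already satisfied, so owner's share is 50% × €2450 = €1225. Adding that to €647.50 gives €1872.50, past the €700 cap; owner pays only €700 − €647.50 = €52.50. Insurer: €2450 − €52.50 = €2397.50.
Insurer total: €113.50 + €184 + €100 + €2397.50 = €2795.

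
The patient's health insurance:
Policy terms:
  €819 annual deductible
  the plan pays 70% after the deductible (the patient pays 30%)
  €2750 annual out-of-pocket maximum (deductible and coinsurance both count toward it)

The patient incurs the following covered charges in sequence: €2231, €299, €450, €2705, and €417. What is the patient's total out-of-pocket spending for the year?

€2403.90

Bill 1, €2231: €819 finishes the deductible; €1412 goes to coinsurance; coinsurance €1412 × 30% = €423.60. Patient pays €1242.60; OOP now €1242.60.
Bill 2, €299: deductible already satisfied, so patient's share is 30% × €299 = €89.70. Patient pays €89.70; OOP now €1332.30.
Bill 3, €450: 30% coinsurance on €450 = €135. Cost to patient: €135. OOP to date €1467.30.
Bill 4, €2705: deductible already satisfied, so patient's share is 30% × €2705 = €811.50. Patient owes €811.50 (running OOP €2278.80).
Bill 5, €417: deductible met; 30% of €417 = €125.10. Cost to patient: €125.10. OOP to date €2403.90.
Total paid by the patient: €1242.60 + €89.70 + €135 + €811.50 + €125.10 = €2403.90.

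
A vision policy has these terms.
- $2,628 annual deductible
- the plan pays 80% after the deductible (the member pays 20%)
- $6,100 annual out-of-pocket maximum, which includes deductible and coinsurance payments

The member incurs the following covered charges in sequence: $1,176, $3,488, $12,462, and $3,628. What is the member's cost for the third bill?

Bill 1, $1,176: fully absorbed by the deductible. Member owes $1,176 (running OOP $1,176).
Bill 2, $3,488: deductible takes $1,452, $2,036 remains; 20% of $2,036 = $407.20. Member owes $1,859.20 (running OOP $3,035.20).
Bill 3, $12,462: deductible already satisfied, so member's share is 20% × $12,462 = $2,492.40. Cost to member: $2,492.40. OOP to date $5,527.60.

$2,492.40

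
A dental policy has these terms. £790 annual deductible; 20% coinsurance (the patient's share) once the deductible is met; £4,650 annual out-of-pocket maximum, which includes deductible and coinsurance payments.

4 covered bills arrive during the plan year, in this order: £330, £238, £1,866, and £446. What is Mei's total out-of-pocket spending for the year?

£1,208

Claim 1 — £330: entire amount goes to the deductible. Patient owes £330 (running OOP £330).
Claim 2 — £238: fully absorbed by the deductible. Cost to patient: £238. OOP to date £568.
Claim 3 — £1,866: £222 to deductible, leaving £1,644; 20% of £1,644 = £328.80. Cost to patient: £550.80. OOP to date £1,118.80.
Claim 4 — £446: deductible already satisfied, so patient's share is 20% × £446 = £89.20. Patient pays £89.20; OOP now £1,208.
Summing the patient's payments: £330 + £238 + £550.80 + £89.20 = £1,208.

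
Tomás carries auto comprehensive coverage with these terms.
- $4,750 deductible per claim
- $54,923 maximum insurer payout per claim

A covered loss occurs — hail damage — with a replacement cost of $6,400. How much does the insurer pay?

$1,650

Less the $4,750 deductible: $6,400 − $4,750 = $1,650.
$1,650 ≤ $54,923, so the limit doesn't bind; insurer pays $1,650.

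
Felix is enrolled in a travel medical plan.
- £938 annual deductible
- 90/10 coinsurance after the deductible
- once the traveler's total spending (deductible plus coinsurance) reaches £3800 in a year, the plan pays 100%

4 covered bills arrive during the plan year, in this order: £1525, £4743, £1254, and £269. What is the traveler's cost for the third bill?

#1 (£1525): £938 to deductible, leaving £587; 10% of £587 = £58.70. Traveler owes £996.70 (running OOP £996.70).
#2 (£4743): deductible met; 10% of £4743 = £474.30. Traveler owes £474.30 (running OOP £1471).
#3 (£1254): 10% coinsurance on £1254 = £125.40. Traveler owes £125.40 (running OOP £1596.40).

£125.40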